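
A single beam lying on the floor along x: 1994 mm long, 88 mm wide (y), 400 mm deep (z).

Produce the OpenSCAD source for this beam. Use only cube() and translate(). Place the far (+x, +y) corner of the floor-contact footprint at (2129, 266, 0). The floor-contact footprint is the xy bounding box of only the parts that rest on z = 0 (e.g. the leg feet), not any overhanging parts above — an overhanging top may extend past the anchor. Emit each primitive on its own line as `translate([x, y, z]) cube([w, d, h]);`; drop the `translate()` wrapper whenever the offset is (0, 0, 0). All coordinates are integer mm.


translate([135, 178, 0]) cube([1994, 88, 400]);


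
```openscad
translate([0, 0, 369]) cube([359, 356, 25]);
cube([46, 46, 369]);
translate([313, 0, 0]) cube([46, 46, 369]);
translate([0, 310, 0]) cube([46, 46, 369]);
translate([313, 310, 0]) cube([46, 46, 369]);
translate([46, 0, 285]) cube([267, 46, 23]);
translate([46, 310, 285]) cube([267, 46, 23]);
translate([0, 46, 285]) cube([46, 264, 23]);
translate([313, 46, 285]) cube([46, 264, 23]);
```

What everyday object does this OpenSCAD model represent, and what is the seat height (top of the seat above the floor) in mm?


A stool. The seat height is 394 mm.

A 359×356×25 slab at z = 369 on four corner posts — a stool. The seat top is 369 + 25 = 394 mm.


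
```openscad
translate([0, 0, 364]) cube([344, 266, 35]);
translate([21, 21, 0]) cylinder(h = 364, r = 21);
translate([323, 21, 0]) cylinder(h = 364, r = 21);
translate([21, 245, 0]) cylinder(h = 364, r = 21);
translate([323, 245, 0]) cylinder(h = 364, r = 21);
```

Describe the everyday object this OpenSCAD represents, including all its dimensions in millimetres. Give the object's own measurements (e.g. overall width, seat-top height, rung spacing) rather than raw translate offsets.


A four-legged stool. The seat is a 344×266×35 mm slab whose top surface is at z = 399 mm; four round legs, each 42 mm in diameter, run from the floor (z = 0) to the underside of the seat, each leg's axis is inset half a diameter from the nearest pair of seat edges (so the leg's bounding box is flush with the corner).


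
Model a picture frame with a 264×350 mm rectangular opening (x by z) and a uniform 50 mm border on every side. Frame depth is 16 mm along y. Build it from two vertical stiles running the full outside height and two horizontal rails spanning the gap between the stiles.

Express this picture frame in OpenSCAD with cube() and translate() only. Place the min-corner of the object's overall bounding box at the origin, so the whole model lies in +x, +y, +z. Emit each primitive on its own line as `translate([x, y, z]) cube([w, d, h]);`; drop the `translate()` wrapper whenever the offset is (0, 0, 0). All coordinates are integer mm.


cube([50, 16, 450]);
translate([314, 0, 0]) cube([50, 16, 450]);
translate([50, 0, 0]) cube([264, 16, 50]);
translate([50, 0, 400]) cube([264, 16, 50]);


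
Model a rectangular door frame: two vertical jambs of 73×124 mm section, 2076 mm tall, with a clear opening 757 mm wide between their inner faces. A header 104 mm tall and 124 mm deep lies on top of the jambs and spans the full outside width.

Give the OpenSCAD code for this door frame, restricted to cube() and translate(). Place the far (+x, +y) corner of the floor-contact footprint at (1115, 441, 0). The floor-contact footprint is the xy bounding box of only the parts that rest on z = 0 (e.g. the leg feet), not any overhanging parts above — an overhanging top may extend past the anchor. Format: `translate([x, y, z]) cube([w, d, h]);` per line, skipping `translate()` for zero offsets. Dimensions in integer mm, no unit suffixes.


translate([212, 317, 0]) cube([73, 124, 2076]);
translate([1042, 317, 0]) cube([73, 124, 2076]);
translate([212, 317, 2076]) cube([903, 124, 104]);


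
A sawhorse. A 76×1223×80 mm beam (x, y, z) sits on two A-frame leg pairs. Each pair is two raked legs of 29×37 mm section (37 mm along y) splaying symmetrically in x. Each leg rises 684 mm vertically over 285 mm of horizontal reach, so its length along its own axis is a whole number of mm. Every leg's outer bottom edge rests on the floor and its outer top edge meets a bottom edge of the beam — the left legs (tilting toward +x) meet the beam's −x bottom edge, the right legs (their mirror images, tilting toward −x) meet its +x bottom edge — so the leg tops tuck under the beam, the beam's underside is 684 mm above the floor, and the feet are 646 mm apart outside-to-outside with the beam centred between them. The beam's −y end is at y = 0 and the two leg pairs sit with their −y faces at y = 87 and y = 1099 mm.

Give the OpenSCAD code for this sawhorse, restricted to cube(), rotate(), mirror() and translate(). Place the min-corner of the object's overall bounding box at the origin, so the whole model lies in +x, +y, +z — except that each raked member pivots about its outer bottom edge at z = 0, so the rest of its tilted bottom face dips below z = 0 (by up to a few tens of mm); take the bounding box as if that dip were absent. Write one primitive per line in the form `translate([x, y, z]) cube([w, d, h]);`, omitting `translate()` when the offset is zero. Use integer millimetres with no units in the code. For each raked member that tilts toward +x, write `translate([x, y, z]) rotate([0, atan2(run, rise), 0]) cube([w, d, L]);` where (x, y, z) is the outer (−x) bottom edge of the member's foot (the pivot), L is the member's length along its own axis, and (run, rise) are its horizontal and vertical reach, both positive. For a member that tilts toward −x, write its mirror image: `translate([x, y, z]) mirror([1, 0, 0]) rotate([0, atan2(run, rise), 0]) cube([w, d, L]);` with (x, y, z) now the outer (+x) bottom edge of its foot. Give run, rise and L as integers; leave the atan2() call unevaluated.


translate([285, 0, 684]) cube([76, 1223, 80]);
translate([0, 87, 0]) rotate([0, atan2(285, 684), 0]) cube([29, 37, 741]);
translate([646, 87, 0]) mirror([1, 0, 0]) rotate([0, atan2(285, 684), 0]) cube([29, 37, 741]);
translate([0, 1099, 0]) rotate([0, atan2(285, 684), 0]) cube([29, 37, 741]);
translate([646, 1099, 0]) mirror([1, 0, 0]) rotate([0, atan2(285, 684), 0]) cube([29, 37, 741]);


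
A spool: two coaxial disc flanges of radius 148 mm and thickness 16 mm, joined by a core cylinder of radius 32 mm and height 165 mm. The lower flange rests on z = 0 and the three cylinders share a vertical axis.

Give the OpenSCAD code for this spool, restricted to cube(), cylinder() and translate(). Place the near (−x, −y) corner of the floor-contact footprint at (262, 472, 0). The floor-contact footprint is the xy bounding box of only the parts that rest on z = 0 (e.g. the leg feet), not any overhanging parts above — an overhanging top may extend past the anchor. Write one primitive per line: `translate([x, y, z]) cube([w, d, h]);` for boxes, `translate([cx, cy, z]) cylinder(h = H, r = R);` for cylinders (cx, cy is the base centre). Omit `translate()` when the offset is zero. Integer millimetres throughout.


translate([410, 620, 0]) cylinder(h = 16, r = 148);
translate([410, 620, 16]) cylinder(h = 165, r = 32);
translate([410, 620, 181]) cylinder(h = 16, r = 148);


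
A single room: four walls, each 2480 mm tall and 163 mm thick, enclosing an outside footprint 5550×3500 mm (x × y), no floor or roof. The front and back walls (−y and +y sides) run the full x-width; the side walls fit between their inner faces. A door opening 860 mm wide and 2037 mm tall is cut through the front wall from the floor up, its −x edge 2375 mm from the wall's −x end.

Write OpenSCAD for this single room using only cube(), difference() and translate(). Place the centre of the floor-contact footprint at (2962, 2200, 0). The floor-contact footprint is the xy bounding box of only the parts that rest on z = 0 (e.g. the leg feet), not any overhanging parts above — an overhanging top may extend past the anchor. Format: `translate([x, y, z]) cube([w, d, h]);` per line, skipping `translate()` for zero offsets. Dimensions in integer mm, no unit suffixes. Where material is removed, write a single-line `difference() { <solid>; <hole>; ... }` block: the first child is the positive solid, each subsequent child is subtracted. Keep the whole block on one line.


difference() { translate([187, 450, 0]) cube([5550, 163, 2480]); translate([2562, 450, 0]) cube([860, 163, 2037]); }
translate([187, 3787, 0]) cube([5550, 163, 2480]);
translate([187, 613, 0]) cube([163, 3174, 2480]);
translate([5574, 613, 0]) cube([163, 3174, 2480]);


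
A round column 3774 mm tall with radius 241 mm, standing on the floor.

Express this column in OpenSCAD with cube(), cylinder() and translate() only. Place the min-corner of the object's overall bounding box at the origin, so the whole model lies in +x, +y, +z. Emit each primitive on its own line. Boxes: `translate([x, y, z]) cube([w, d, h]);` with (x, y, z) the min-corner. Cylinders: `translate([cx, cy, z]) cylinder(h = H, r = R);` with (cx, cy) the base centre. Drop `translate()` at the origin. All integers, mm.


translate([241, 241, 0]) cylinder(h = 3774, r = 241);


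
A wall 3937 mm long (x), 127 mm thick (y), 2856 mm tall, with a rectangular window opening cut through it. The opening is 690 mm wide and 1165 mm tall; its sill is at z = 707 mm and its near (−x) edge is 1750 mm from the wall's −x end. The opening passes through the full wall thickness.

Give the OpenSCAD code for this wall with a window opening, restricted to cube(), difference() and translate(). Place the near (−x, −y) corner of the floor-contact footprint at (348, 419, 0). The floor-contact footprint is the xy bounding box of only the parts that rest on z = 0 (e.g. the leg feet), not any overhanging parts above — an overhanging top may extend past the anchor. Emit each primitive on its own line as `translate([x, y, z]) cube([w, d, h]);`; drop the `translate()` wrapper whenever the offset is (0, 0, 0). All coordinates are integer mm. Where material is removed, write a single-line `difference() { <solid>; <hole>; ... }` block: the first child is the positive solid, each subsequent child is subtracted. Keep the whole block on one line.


difference() { translate([348, 419, 0]) cube([3937, 127, 2856]); translate([2098, 419, 707]) cube([690, 127, 1165]); }


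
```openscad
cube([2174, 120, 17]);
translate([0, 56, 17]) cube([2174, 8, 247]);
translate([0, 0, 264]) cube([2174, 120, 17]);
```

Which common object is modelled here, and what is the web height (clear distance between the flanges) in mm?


An I-beam. The web height is 247 mm.

Two wide flanges with a thin centred web — an I-beam. Overall 281 mm minus two 17 mm flanges gives a web of 281 − 2·17 = 247 mm.


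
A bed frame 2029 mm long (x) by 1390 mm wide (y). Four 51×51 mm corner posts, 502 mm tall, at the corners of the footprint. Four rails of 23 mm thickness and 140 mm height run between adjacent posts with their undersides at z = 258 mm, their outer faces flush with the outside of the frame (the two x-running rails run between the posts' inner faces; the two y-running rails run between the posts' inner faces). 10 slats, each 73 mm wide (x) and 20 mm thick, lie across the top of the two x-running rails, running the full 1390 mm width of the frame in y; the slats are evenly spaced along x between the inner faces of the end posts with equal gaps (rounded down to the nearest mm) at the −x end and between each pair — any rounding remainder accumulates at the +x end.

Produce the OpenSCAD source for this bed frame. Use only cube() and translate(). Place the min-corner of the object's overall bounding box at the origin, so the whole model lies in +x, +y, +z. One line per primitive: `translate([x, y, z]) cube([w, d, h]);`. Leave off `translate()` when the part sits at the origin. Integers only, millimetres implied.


cube([51, 51, 502]);
translate([0, 1339, 0]) cube([51, 51, 502]);
translate([1978, 0, 0]) cube([51, 51, 502]);
translate([1978, 1339, 0]) cube([51, 51, 502]);
translate([51, 0, 258]) cube([1927, 23, 140]);
translate([51, 1367, 258]) cube([1927, 23, 140]);
translate([0, 51, 258]) cube([23, 1288, 140]);
translate([2006, 51, 258]) cube([23, 1288, 140]);
translate([159, 0, 398]) cube([73, 1390, 20]);
translate([340, 0, 398]) cube([73, 1390, 20]);
translate([521, 0, 398]) cube([73, 1390, 20]);
translate([702, 0, 398]) cube([73, 1390, 20]);
translate([883, 0, 398]) cube([73, 1390, 20]);
translate([1064, 0, 398]) cube([73, 1390, 20]);
translate([1245, 0, 398]) cube([73, 1390, 20]);
translate([1426, 0, 398]) cube([73, 1390, 20]);
translate([1607, 0, 398]) cube([73, 1390, 20]);
translate([1788, 0, 398]) cube([73, 1390, 20]);


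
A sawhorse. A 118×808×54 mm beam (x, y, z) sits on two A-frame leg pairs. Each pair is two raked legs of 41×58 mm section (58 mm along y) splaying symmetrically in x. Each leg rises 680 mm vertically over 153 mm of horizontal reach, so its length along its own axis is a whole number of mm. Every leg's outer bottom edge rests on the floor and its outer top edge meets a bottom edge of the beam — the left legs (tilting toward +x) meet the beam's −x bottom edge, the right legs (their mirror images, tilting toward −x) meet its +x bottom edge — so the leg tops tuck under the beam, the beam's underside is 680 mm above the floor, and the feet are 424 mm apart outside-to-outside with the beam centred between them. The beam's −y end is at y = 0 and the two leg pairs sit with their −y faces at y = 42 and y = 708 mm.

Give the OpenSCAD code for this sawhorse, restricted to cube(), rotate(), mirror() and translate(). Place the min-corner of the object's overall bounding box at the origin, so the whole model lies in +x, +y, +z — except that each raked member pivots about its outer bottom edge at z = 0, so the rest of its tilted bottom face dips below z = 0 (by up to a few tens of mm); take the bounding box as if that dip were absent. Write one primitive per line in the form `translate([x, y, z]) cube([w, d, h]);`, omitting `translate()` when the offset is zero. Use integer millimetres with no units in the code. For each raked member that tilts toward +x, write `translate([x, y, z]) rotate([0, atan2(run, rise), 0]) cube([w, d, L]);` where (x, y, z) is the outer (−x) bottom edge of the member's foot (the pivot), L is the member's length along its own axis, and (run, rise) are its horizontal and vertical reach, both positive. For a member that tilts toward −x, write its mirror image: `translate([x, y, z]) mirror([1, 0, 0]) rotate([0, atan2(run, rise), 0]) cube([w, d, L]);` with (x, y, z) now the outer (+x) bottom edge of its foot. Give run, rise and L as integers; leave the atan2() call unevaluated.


translate([153, 0, 680]) cube([118, 808, 54]);
translate([0, 42, 0]) rotate([0, atan2(153, 680), 0]) cube([41, 58, 697]);
translate([424, 42, 0]) mirror([1, 0, 0]) rotate([0, atan2(153, 680), 0]) cube([41, 58, 697]);
translate([0, 708, 0]) rotate([0, atan2(153, 680), 0]) cube([41, 58, 697]);
translate([424, 708, 0]) mirror([1, 0, 0]) rotate([0, atan2(153, 680), 0]) cube([41, 58, 697]);


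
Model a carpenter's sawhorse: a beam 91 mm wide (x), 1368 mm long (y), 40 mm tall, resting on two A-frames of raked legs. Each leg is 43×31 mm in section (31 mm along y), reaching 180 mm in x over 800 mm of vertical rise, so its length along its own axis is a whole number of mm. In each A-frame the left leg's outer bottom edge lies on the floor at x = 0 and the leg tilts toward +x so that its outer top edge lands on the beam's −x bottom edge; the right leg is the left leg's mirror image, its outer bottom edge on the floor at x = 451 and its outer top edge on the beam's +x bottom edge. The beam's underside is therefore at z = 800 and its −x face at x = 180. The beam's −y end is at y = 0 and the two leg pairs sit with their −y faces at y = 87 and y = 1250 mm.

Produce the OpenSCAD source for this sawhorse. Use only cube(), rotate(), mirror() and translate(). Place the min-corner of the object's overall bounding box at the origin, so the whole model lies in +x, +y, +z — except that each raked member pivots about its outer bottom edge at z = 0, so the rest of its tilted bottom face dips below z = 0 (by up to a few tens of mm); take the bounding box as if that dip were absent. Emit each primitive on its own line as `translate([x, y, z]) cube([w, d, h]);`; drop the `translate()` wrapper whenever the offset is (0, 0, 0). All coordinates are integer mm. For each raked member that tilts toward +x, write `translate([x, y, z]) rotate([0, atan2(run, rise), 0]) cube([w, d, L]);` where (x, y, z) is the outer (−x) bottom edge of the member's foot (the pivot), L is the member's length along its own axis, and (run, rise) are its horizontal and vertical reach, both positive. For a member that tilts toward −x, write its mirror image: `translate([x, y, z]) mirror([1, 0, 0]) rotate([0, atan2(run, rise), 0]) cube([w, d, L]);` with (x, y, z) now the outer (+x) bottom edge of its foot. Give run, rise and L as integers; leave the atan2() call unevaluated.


// leg length = √(180² + 800²) = 820
// right-leg outer foot x = 2·180 + 91 = 451
// beam min-corner = (180, 0, 800)
translate([180, 0, 800]) cube([91, 1368, 40]);
translate([0, 87, 0]) rotate([0, atan2(180, 800), 0]) cube([43, 31, 820]);
translate([451, 87, 0]) mirror([1, 0, 0]) rotate([0, atan2(180, 800), 0]) cube([43, 31, 820]);
translate([0, 1250, 0]) rotate([0, atan2(180, 800), 0]) cube([43, 31, 820]);
translate([451, 1250, 0]) mirror([1, 0, 0]) rotate([0, atan2(180, 800), 0]) cube([43, 31, 820]);


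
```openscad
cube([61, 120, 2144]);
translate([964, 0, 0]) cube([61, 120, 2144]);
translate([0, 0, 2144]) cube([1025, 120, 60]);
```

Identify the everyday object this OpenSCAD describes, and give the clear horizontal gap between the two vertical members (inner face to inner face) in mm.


A door frame. The clear opening width is 903 mm.

Two 2144 mm tall posts with a header on top — a door frame. The left jamb is 61 mm wide at x = 0; the right jamb starts at x = 964. The clear opening is 964 − 61 = 903 mm.


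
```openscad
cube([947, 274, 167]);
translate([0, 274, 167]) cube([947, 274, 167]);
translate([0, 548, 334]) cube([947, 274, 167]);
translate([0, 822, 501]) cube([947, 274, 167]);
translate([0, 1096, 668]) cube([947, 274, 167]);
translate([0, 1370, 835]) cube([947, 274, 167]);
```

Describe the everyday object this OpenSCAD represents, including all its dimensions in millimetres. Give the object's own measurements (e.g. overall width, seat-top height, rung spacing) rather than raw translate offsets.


A straight staircase of 6 solid steps. Each step is 947 mm wide (x), 274 mm deep (y, the going) and 167 mm tall (the rise). The first step rests on the floor; each subsequent step sits one going further in +y and one rise higher in +z, directly behind and above the previous step with no overlap.


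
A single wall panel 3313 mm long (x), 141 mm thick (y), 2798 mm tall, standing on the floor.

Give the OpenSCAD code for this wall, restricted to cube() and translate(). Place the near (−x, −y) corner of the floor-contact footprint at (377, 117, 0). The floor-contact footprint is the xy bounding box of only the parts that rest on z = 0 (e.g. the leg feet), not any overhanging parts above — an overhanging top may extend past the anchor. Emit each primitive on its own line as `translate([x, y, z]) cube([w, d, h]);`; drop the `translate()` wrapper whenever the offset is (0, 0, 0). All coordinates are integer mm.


translate([377, 117, 0]) cube([3313, 141, 2798]);


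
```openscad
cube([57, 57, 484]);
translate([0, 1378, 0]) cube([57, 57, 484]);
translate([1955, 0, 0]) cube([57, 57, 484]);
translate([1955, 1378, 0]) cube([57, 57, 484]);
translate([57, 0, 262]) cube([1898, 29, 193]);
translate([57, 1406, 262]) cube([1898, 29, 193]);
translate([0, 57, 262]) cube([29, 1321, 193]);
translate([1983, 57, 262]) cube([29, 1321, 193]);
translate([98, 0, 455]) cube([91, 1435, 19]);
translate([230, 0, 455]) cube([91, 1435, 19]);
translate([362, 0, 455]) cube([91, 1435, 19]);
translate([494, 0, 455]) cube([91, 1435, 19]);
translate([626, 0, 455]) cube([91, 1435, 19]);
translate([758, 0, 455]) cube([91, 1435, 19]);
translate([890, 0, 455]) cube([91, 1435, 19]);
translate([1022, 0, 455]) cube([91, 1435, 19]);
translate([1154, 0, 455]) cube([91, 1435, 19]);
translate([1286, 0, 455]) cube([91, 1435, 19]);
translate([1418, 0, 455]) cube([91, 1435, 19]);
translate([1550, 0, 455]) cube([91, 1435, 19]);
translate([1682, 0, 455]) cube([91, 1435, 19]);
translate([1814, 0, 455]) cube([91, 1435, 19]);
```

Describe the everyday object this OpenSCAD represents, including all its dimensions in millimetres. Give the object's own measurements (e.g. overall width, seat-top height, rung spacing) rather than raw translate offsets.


A bed frame 2012 mm long (x) by 1435 mm wide (y). Four 57×57 mm corner posts, 484 mm tall, at the corners of the footprint. Four rails of 29 mm thickness and 193 mm height run between adjacent posts with their undersides at z = 262 mm, their outer faces flush with the outside of the frame (the two x-running rails run between the posts' inner faces; the two y-running rails run between the posts' inner faces). 14 slats, each 91 mm wide (x) and 19 mm thick, lie across the top of the two x-running rails, running the full 1435 mm width of the frame in y; along x they sit between the end posts with a 41 mm gap after the −x posts and between neighbouring slats, leaving 50 mm before the +x posts.


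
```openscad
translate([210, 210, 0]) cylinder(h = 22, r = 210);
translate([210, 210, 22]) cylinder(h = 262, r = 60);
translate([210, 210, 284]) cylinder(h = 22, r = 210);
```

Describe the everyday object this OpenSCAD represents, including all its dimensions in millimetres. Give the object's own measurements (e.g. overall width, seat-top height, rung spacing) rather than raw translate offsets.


A spool: two coaxial disc flanges of radius 210 mm and thickness 22 mm, joined by a core cylinder of radius 60 mm and height 262 mm. The lower flange rests on z = 0 and the three cylinders share a vertical axis.


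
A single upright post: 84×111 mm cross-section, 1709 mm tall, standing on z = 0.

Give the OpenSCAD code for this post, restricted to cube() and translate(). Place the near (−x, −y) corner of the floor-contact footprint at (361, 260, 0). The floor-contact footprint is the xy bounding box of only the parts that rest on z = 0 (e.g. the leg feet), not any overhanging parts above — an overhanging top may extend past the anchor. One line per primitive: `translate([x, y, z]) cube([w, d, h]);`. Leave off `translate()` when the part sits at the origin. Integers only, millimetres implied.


translate([361, 260, 0]) cube([84, 111, 1709]);


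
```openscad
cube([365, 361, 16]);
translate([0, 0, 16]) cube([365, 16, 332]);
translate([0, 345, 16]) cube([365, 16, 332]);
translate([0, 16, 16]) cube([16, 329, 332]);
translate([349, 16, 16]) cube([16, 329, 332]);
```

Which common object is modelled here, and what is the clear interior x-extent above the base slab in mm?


An open box. The internal width is 333 mm.

A 365×361 base slab with four walls standing on it — an open box. The base is 365 mm wide and the walls are 16 mm thick, so the internal width is 365 − 2 × 16 = 333 mm.


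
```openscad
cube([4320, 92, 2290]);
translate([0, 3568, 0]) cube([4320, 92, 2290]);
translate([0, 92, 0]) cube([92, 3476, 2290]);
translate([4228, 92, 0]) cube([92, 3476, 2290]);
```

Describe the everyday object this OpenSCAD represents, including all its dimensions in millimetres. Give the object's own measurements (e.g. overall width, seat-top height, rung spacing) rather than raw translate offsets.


The wall frame of a small rectangular building: four walls, each 2290 mm tall and 92 mm thick, enclosing a footprint 4320 mm (x) by 3660 mm (y) outside-to-outside, with no floor or roof. The front and back walls (the −y and +y sides) span the full width; the two side walls fit between them.


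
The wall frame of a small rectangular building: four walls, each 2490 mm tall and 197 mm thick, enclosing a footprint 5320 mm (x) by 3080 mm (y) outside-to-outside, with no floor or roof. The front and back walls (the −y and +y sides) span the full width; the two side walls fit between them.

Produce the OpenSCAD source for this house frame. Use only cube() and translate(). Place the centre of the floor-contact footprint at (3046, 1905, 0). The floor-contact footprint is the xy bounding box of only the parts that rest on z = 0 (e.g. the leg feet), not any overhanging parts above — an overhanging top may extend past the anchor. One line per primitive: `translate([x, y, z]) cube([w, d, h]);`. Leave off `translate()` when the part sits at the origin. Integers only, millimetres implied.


translate([386, 365, 0]) cube([5320, 197, 2490]);
translate([386, 3248, 0]) cube([5320, 197, 2490]);
translate([386, 562, 0]) cube([197, 2686, 2490]);
translate([5509, 562, 0]) cube([197, 2686, 2490]);


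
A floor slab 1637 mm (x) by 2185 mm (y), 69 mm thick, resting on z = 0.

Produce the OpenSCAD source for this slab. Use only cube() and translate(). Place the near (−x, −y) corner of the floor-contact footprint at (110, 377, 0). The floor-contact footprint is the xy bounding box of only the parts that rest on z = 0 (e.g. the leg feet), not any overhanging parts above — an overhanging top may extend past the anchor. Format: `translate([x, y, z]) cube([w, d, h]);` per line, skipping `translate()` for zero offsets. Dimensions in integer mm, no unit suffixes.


translate([110, 377, 0]) cube([1637, 2185, 69]);


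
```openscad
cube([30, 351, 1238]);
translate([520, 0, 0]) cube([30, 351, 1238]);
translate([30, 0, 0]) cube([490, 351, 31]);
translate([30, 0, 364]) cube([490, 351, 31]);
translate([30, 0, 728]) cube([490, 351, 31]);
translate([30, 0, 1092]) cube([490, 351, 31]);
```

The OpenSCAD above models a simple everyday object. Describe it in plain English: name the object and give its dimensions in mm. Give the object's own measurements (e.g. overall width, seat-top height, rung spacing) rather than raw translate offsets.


An open bookshelf. Two side panels, each 30 mm thick, 351 mm deep and 1238 mm tall, stand 550 mm apart (outside-to-outside). Between them sit 4 shelves, each 31 mm thick and 351 mm deep, spanning the full gap between the sides. The bottom shelf rests on the floor (its underside at z = 0) and the clear gap between one shelf's top and the next shelf's underside is 333 mm.


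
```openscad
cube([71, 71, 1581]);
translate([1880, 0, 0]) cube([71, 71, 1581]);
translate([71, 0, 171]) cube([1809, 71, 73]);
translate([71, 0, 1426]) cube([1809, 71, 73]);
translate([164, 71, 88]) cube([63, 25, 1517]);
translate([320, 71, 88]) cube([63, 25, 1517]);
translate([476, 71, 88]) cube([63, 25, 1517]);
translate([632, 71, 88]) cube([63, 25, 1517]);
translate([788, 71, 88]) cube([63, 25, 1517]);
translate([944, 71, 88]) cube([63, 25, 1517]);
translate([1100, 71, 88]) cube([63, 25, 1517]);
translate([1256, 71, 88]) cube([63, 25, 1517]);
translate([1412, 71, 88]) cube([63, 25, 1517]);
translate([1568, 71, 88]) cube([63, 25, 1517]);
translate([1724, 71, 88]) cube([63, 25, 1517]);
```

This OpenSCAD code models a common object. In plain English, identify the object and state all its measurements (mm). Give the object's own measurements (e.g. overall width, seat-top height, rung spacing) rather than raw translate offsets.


A fence section. Two 71×71 mm posts, 1581 mm tall, stand on the floor with a clear span of 1809 mm between their inner faces. Two horizontal rails of 71×73 mm section span the gap between the posts with their undersides at z = 171 mm and z = 1426 mm, flush with the posts' −y face. 11 pickets, each 63 mm wide, 25 mm thick and 1517 mm tall, are fixed to the +y face of the rails with their bottoms at z = 88 mm, spaced across the span with a 93 mm gap after the −x post and between neighbouring pickets and before the +x post.


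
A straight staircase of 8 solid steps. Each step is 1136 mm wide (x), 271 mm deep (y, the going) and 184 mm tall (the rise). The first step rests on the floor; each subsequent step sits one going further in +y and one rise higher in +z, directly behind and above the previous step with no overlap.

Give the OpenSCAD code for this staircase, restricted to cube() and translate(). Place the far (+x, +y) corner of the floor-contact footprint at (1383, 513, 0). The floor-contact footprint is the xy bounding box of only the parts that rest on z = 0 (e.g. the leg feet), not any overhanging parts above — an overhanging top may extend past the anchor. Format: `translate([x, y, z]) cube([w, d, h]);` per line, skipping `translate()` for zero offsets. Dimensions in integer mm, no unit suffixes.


translate([247, 242, 0]) cube([1136, 271, 184]);
translate([247, 513, 184]) cube([1136, 271, 184]);
translate([247, 784, 368]) cube([1136, 271, 184]);
translate([247, 1055, 552]) cube([1136, 271, 184]);
translate([247, 1326, 736]) cube([1136, 271, 184]);
translate([247, 1597, 920]) cube([1136, 271, 184]);
translate([247, 1868, 1104]) cube([1136, 271, 184]);
translate([247, 2139, 1288]) cube([1136, 271, 184]);


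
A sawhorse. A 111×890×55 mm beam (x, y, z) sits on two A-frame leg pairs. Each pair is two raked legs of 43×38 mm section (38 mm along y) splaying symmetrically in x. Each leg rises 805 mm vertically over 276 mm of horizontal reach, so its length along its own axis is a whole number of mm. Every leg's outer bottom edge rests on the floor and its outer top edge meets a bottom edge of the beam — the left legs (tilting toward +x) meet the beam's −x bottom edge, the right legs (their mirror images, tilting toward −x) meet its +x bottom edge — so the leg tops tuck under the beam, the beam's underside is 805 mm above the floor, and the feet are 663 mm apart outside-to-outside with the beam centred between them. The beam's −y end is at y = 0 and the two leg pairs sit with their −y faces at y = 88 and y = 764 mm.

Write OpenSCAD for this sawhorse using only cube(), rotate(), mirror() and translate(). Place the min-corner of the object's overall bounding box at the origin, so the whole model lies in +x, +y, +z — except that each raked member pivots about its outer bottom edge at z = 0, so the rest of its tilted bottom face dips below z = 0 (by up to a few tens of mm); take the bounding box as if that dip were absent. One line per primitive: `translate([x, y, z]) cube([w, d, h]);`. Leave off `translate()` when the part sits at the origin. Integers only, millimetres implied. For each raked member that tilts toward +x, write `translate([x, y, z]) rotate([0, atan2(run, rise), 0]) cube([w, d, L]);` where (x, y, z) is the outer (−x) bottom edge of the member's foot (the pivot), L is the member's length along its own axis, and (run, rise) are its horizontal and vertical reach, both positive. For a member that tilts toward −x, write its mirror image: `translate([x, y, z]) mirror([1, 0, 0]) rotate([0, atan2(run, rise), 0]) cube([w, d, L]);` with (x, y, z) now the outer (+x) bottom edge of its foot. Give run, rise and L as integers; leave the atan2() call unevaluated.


// leg length = √(276² + 805²) = 851
// right-leg outer foot x = 2·276 + 111 = 663
// beam min-corner = (276, 0, 805)
translate([276, 0, 805]) cube([111, 890, 55]);
translate([0, 88, 0]) rotate([0, atan2(276, 805), 0]) cube([43, 38, 851]);
translate([663, 88, 0]) mirror([1, 0, 0]) rotate([0, atan2(276, 805), 0]) cube([43, 38, 851]);
translate([0, 764, 0]) rotate([0, atan2(276, 805), 0]) cube([43, 38, 851]);
translate([663, 764, 0]) mirror([1, 0, 0]) rotate([0, atan2(276, 805), 0]) cube([43, 38, 851]);


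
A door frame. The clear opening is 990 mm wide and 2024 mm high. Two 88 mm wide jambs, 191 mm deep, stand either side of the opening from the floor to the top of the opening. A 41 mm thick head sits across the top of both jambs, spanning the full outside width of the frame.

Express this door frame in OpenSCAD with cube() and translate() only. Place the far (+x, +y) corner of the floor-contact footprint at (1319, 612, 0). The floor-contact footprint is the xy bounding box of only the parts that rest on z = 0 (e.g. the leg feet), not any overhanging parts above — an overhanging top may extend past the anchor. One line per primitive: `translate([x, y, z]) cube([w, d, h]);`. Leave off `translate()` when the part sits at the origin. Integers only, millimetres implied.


translate([153, 421, 0]) cube([88, 191, 2024]);
translate([1231, 421, 0]) cube([88, 191, 2024]);
translate([153, 421, 2024]) cube([1166, 191, 41]);


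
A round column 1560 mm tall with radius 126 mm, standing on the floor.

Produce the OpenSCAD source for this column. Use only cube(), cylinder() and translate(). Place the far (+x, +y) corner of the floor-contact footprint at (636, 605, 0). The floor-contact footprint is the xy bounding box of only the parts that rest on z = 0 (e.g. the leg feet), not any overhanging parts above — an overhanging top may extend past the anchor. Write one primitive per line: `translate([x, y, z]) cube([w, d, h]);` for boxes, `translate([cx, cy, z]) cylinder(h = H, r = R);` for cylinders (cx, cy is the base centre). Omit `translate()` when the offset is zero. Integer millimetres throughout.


translate([510, 479, 0]) cylinder(h = 1560, r = 126);


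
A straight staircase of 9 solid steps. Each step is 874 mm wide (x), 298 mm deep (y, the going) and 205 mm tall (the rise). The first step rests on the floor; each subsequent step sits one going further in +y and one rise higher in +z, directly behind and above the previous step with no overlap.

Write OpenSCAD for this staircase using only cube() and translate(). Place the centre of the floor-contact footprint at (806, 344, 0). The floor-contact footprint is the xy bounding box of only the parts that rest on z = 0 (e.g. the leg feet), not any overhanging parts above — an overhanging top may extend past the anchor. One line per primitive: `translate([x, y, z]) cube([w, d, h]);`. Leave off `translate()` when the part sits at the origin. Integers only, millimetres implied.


translate([369, 195, 0]) cube([874, 298, 205]);
translate([369, 493, 205]) cube([874, 298, 205]);
translate([369, 791, 410]) cube([874, 298, 205]);
translate([369, 1089, 615]) cube([874, 298, 205]);
translate([369, 1387, 820]) cube([874, 298, 205]);
translate([369, 1685, 1025]) cube([874, 298, 205]);
translate([369, 1983, 1230]) cube([874, 298, 205]);
translate([369, 2281, 1435]) cube([874, 298, 205]);
translate([369, 2579, 1640]) cube([874, 298, 205]);


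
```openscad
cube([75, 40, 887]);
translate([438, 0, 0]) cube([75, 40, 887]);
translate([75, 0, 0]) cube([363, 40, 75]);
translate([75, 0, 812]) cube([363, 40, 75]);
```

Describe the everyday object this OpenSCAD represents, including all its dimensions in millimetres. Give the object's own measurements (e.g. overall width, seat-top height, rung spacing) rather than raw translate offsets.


A rectangular picture frame lying in the x–z plane (depth along y). The opening is 363 mm wide (x) by 737 mm tall (z), surrounded by a border 75 mm wide on all four sides. The frame is 40 mm deep and is made of two full-height vertical stiles with two horizontal rails fitted between them.


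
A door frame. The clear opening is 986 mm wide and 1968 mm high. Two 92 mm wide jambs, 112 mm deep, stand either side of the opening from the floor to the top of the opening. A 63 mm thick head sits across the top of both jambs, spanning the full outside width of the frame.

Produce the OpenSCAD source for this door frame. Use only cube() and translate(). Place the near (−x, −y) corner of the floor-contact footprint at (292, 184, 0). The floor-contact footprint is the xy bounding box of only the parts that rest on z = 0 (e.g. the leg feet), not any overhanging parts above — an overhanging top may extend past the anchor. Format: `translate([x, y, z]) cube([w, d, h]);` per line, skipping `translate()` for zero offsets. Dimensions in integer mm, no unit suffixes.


translate([292, 184, 0]) cube([92, 112, 1968]);
translate([1370, 184, 0]) cube([92, 112, 1968]);
translate([292, 184, 1968]) cube([1170, 112, 63]);


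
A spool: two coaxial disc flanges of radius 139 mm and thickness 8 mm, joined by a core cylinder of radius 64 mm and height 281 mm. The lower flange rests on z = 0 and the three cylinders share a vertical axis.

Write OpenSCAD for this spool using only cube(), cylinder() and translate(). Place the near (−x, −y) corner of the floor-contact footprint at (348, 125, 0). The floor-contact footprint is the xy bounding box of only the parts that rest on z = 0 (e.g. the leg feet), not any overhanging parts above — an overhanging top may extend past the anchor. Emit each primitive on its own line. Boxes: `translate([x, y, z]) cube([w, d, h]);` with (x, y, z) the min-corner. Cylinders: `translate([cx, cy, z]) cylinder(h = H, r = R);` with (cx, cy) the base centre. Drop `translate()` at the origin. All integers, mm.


translate([487, 264, 0]) cylinder(h = 8, r = 139);
translate([487, 264, 8]) cylinder(h = 281, r = 64);
translate([487, 264, 289]) cylinder(h = 8, r = 139);


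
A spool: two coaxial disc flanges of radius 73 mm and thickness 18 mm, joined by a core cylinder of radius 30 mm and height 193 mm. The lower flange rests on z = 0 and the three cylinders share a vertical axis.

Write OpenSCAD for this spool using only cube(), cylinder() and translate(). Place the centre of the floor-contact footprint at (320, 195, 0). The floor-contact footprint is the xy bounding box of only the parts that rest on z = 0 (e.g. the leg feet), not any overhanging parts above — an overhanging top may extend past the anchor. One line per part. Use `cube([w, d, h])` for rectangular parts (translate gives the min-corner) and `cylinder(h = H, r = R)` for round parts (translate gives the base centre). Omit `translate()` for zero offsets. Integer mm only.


translate([320, 195, 0]) cylinder(h = 18, r = 73);
translate([320, 195, 18]) cylinder(h = 193, r = 30);
translate([320, 195, 211]) cylinder(h = 18, r = 73);


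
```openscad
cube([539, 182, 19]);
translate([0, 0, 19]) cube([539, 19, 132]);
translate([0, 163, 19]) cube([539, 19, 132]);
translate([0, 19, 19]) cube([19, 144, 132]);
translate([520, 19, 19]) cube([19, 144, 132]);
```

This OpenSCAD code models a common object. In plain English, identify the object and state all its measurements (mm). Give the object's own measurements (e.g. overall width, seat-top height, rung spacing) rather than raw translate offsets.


An open-topped rectangular box: outside dimensions 539×182×151 mm, with a uniform wall and base thickness of 19 mm. The base is a full 539×182 slab on the floor; four walls sit on top of the base. The front and back walls (the −y and +y sides) span the full width; the two side walls fit between them.


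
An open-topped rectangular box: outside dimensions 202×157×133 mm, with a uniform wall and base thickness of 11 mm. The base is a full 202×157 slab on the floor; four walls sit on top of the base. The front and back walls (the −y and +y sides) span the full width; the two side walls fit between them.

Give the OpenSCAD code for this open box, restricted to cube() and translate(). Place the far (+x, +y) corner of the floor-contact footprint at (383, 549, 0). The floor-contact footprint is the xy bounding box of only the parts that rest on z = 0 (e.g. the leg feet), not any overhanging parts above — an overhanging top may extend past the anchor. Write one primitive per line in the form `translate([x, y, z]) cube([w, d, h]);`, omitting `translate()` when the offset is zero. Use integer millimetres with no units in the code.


translate([181, 392, 0]) cube([202, 157, 11]);
translate([181, 392, 11]) cube([202, 11, 122]);
translate([181, 538, 11]) cube([202, 11, 122]);
translate([181, 403, 11]) cube([11, 135, 122]);
translate([372, 403, 11]) cube([11, 135, 122]);


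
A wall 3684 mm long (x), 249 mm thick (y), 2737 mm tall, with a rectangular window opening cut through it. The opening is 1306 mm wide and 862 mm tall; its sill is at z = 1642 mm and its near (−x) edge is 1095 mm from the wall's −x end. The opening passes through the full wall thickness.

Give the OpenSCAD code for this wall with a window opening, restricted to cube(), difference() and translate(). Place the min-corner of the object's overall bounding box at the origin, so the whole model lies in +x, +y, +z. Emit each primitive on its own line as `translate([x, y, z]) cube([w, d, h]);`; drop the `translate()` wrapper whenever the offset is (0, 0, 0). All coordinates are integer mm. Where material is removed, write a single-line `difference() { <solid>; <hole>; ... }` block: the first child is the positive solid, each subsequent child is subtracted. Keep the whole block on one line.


difference() { cube([3684, 249, 2737]); translate([1095, 0, 1642]) cube([1306, 249, 862]); }
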